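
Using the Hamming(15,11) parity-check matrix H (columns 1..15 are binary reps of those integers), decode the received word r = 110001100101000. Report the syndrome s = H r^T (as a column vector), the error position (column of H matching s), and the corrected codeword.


s = (0, 1, 0, 0)^T, error position = 4, corrected codeword c = 110101100101000

Compute s = H r^T mod 2 one row at a time:
  s_1 = 0 + 0 + 1 + 0 + 1 + 0 + 0 + 0 = 2 ≡ 0 (mod 2).
  s_2 = 0 + 0 + 1 + 1 + 1 + 0 + 0 + 0 = 3 ≡ 1 (mod 2).
  s_3 = 1 + 0 + 1 + 1 + 1 + 0 + 0 + 0 = 4 ≡ 0 (mod 2).
  s_4 = 1 + 0 + 0 + 1 + 0 + 0 + 0 + 0 = 2 ≡ 0 (mod 2).
s = (0, 1, 0, 0)^T — this equals column 4 of H (binary 0100), so error is at position 4.
Correct: flip bit 4 of r = 110001100101000 to get c = 110101100101000.


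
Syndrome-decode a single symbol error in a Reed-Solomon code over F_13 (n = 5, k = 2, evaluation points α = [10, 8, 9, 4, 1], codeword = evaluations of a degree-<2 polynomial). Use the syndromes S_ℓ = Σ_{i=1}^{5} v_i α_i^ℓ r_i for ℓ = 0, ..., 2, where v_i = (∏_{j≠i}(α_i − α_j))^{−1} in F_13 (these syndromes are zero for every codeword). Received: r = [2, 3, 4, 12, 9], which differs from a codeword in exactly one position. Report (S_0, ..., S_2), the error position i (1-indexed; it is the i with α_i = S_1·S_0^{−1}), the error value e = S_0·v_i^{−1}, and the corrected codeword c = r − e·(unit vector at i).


S = (9, 12, 3), error at position 1, error magnitude e = 10, c = [5, 3, 4, 12, 9].

Step 1: column multipliers v_i = (∏_{j≠i}(α_i − α_j))^{−1} mod 13.
  i = 1 (α = 10): (10−8)(10−9)(10−4)(10−1) = 2·1·6·9 = 108 ≡ 4, so v_1 = 4^{−1} = 10 (mod 13).
  i = 2 (α = 8): (8−10)(8−9)(8−4)(8−1) = (−2)·(−1)·4·7 = 56 ≡ 4, so v_2 = 4^{−1} = 10 (mod 13).
  i = 3 (α = 9): (9−10)(9−8)(9−4)(9−1) = (−1)·1·5·8 = −40 ≡ 12, so v_3 = 12^{−1} = 12 (mod 13).
  i = 4 (α = 4): (4−10)(4−8)(4−9)(4−1) = (−6)·(−4)·(−5)·3 = −360 ≡ 4, so v_4 = 4^{−1} = 10 (mod 13).
  i = 5 (α = 1): (1−10)(1−8)(1−9)(1−4) = (−9)·(−7)·(−8)·(−3) = 1512 ≡ 4, so v_5 = 4^{−1} = 10 (mod 13).
  v = [10, 10, 12, 10, 10].
Step 2: syndromes of r = [2, 3, 4, 12, 9] (all sums mod 13).
  S_0 = Σ v_i r_i = 10·2 + 10·3 + 12·4 + 10·12 + 10·9 = 308 ≡ 9.
  S_1 = Σ v_i α_i r_i = 10·10·2 + 10·8·3 + 12·9·4 + 10·4·12 + 10·1·9 = 1442 ≡ 12.
  α_i^2 mod 13 = [9, 12, 3, 3, 1].
  S_2 = Σ v_i α_i^2 r_i = 10·9·2 + 10·12·3 + 12·3·4 + 10·3·12 + 10·1·9 = 1134 ≡ 3.
  S = (9, 12, 3) ≠ 0, so r is not a codeword (an error is present).
Step 3: locate the error. For a single error e at position i, S_ℓ = v_i·e·α_i^ℓ, so α_err = S_1/S_0.
  S_0^{−1} = 9^{−1} = 3 (mod 13), so α_err = 12·3 = 36 ≡ 10 = α_1. Error position i = 1.
  Consistency check: S_2/S_1 = 3·12 = 36 ≡ 10 = α_err ✓ (single-error assumption holds).
Step 4: error magnitude e = S_0/v_1 = S_0·∏_{j≠1}(α_1 − α_j) = 9·4 = 36 ≡ 10 (mod 13).
Step 5: correct position 1: c_1 = r_1 − e = 2 − 10 ≡ 5 (mod 13). Hence c = [5, 3, 4, 12, 9].
  Check: interpolating c through the α_i gives m(x) = 8 + 1·x (degree < 2) with m(α_i) = c_i for every i, so c is indeed a codeword.


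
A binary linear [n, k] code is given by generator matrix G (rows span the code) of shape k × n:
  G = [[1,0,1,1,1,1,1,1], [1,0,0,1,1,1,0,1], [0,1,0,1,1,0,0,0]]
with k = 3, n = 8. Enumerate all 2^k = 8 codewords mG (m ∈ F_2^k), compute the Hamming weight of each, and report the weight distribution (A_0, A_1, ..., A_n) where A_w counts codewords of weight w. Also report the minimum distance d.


Weight distribution: A_0 = 1, A_2 = 1, A_3 = 1, A_4 = 1, A_5 = 2, A_6 = 1, A_7 = 1. Minimum distance d = 2.

Enumerate all 2^3 = 8 messages m ∈ F_2^3.
For each, compute codeword c = mG in F_2^8, then tally its weight.
  m = 000 → c = 00000000, weight = 0.
  m = 100 → c = 10111111, weight = 7.
  m = 010 → c = 10011101, weight = 5.
  m = 110 → c = 00100010, weight = 2.
  m = 001 → c = 01011000, weight = 3.
  m = 101 → c = 11100111, weight = 6.
  m = 011 → c = 11000101, weight = 4.
  m = 111 → c = 01111010, weight = 5.
Tally weights:
  weight 0: 1 codewords.
  weight 2: 1 codewords.
  weight 3: 1 codewords.
  weight 4: 1 codewords.
  weight 5: 2 codewords.
  weight 6: 1 codewords.
  weight 7: 1 codewords.
Minimum distance d = smallest w > 0 with A_w > 0 = 2.
Sanity: Σ A_w = 8 = 2^3 = 8 ✓.


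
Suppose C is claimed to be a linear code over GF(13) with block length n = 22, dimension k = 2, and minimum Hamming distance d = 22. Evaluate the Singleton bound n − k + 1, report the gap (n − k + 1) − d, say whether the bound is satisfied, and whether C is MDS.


Singleton RHS = n − k + 1 = 21, slack = -1, bound violated (no such code; not MDS).

Singleton bound: d ≤ n − k + 1.
Here n = 22, k = 2, so n − k + 1 = 21.
Given d = 22, check d ≤ 21: NO.
Slack = (n − k + 1) − d = -1.
The slack is negative: d = 22 exceeds n − k + 1 = 21 by 1, so the Singleton bound is violated and no linear [22, 2, 22]_13 code can exist. In particular it is not MDS (MDS requires d = n − k + 1 exactly).
Description: the claimed parameters are [22, 2, 22]_13; such a code would be impossible (violates the Singleton bound).


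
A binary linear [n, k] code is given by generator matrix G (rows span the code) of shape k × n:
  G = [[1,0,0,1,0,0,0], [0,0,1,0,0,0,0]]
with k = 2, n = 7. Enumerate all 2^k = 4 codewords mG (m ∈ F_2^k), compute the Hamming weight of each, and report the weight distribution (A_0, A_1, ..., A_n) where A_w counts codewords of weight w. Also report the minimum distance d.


Weight distribution: A_0 = 1, A_1 = 1, A_2 = 1, A_3 = 1. Minimum distance d = 1.

Enumerate all 2^2 = 4 messages m ∈ F_2^2.
For each, compute codeword c = mG in F_2^7, then tally its weight.
  m = 00 → c = 0000000, weight = 0.
  m = 10 → c = 1001000, weight = 2.
  m = 01 → c = 0010000, weight = 1.
  m = 11 → c = 1011000, weight = 3.
Tally weights:
  weight 0: 1 codewords.
  weight 1: 1 codewords.
  weight 2: 1 codewords.
  weight 3: 1 codewords.
Minimum distance d = smallest w > 0 with A_w > 0 = 1.
Sanity: Σ A_w = 4 = 2^2 = 4 ✓.


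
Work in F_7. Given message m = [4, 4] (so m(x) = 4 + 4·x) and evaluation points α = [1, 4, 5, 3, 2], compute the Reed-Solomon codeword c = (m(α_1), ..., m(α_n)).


c = [1, 6, 3, 2, 5]

Message polynomial: m(x) = 4 + 4·x (mod 7).
For each evaluation point α_i, compute m(α_i) mod 7:
  α_1 = 1: Horner steps 4 → 1, so m(1) = 1.
  α_2 = 4: Horner steps 4 → 6, so m(4) = 6.
  α_3 = 5: Horner steps 4 → 3, so m(5) = 3.
  α_4 = 3: Horner steps 4 → 2, so m(3) = 2.
  α_5 = 2: Horner steps 4 → 5, so m(2) = 5.
Codeword c = [1, 6, 3, 2, 5] ∈ F_7^5.


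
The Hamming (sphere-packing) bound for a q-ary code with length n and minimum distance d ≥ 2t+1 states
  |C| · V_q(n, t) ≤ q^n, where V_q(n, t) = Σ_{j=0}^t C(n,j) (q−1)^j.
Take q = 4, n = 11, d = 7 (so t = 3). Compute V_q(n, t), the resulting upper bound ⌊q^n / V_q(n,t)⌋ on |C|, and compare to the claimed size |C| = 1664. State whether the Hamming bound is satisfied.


V_q(n, t) = 4984, q^n = 4194304, Hamming bound = 841, |C| = 1664 > bound (violated).

Step 1: Compute V_q(n, t) = Σ_{j=0}^3 C(n, j) (q−1)^j.
  j = 0: C(11,0)·(3)^0 = 1·1 = 1.
  j = 1: C(11,1)·(3)^1 = 11·3 = 33.
  j = 2: C(11,2)·(3)^2 = 55·9 = 495.
  j = 3: C(11,3)·(3)^3 = 165·27 = 4455.
  V_q(n, t) = 1 + 33 + 495 + 4455 = 4984.
Step 2: q^n = 4^11 = 4194304.
Step 3: Hamming bound ⌊q^n / V_q(n,t)⌋ = ⌊4194304/4984⌋ = 841.
Step 4: Compare |C| = 1664 to 841: violated.
The claimed |C| lies above the Hamming bound, so no 4-ary code of length 11 with d ≥ 7 can have 1664 codewords.


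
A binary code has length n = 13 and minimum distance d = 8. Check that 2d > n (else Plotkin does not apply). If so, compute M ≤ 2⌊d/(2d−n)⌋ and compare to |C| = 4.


Plotkin bound M ≤ 4; given |C| = 4 ≤ bound (satisfied).

Check applicability: 2d = 16, n = 13.
2d − n = 3 > 0, so Plotkin applies.
Compute d/(2d−n) = 8/3 ≈ 2.6667.
⌊d/(2d−n)⌋ = 2.
Plotkin bound: M ≤ 2·2 = 4.
Given |C| = 4, check: satisfied.
This |C| is at the Plotkin bound.


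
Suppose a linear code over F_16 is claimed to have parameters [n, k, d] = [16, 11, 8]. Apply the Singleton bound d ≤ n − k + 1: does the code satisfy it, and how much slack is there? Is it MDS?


Singleton RHS = n − k + 1 = 6, slack = -2, bound violated (no such code; not MDS).

Singleton bound: d ≤ n − k + 1.
Here n = 16, k = 11, so n − k + 1 = 6.
Given d = 8, check d ≤ 6: NO.
Slack = (n − k + 1) − d = -2.
The slack is negative: d = 8 exceeds n − k + 1 = 6 by 2, so the Singleton bound is violated and no linear [16, 11, 8]_16 code can exist. In particular it is not MDS (MDS requires d = n − k + 1 exactly).
Description: the claimed parameters are [16, 11, 8]_16; such a code would be impossible (violates the Singleton bound).


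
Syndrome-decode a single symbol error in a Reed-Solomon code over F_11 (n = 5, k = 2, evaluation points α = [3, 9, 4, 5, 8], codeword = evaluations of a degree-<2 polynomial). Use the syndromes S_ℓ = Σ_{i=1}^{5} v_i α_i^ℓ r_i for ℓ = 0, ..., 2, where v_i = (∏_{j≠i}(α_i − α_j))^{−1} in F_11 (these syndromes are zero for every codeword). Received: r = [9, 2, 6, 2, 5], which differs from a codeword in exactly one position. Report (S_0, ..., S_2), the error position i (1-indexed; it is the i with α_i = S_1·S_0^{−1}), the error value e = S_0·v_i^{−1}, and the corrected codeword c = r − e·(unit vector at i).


S = (5, 3, 4), error at position 4, error magnitude e = 10, c = [9, 2, 6, 3, 5].

Step 1: column multipliers v_i = (∏_{j≠i}(α_i − α_j))^{−1} mod 11.
  i = 1 (α = 3): (3−9)(3−4)(3−5)(3−8) = (−6)·(−1)·(−2)·(−5) = 60 ≡ 5, so v_1 = 5^{−1} = 9 (mod 11).
  i = 2 (α = 9): (9−3)(9−4)(9−5)(9−8) = 6·5·4·1 = 120 ≡ 10, so v_2 = 10^{−1} = 10 (mod 11).
  i = 3 (α = 4): (4−3)(4−9)(4−5)(4−8) = 1·(−5)·(−1)·(−4) = −20 ≡ 2, so v_3 = 2^{−1} = 6 (mod 11).
  i = 4 (α = 5): (5−3)(5−9)(5−4)(5−8) = 2·(−4)·1·(−3) = 24 ≡ 2, so v_4 = 2^{−1} = 6 (mod 11).
  i = 5 (α = 8): (8−3)(8−9)(8−4)(8−5) = 5·(−1)·4·3 = −60 ≡ 6, so v_5 = 6^{−1} = 2 (mod 11).
  v = [9, 10, 6, 6, 2].
Step 2: syndromes of r = [9, 2, 6, 2, 5] (all sums mod 11).
  S_0 = Σ v_i r_i = 9·9 + 10·2 + 6·6 + 6·2 + 2·5 = 159 ≡ 5.
  S_1 = Σ v_i α_i r_i = 9·3·9 + 10·9·2 + 6·4·6 + 6·5·2 + 2·8·5 = 707 ≡ 3.
  α_i^2 mod 11 = [9, 4, 5, 3, 9].
  S_2 = Σ v_i α_i^2 r_i = 9·9·9 + 10·4·2 + 6·5·6 + 6·3·2 + 2·9·5 = 1115 ≡ 4.
  S = (5, 3, 4) ≠ 0, so r is not a codeword (an error is present).
Step 3: locate the error. For a single error e at position i, S_ℓ = v_i·e·α_i^ℓ, so α_err = S_1/S_0.
  S_0^{−1} = 5^{−1} = 9 (mod 11), so α_err = 3·9 = 27 ≡ 5 = α_4. Error position i = 4.
  Consistency check: S_2/S_1 = 4·4 = 16 ≡ 5 = α_err ✓ (single-error assumption holds).
Step 4: error magnitude e = S_0/v_4 = S_0·∏_{j≠4}(α_4 − α_j) = 5·2 = 10 ≡ 10 (mod 11).
Step 5: correct position 4: c_4 = r_4 − e = 2 − 10 ≡ 3 (mod 11). Hence c = [9, 2, 6, 3, 5].
  Check: interpolating c through the α_i gives m(x) = 7 + 8·x (degree < 2) with m(α_i) = c_i for every i, so c is indeed a codeword.


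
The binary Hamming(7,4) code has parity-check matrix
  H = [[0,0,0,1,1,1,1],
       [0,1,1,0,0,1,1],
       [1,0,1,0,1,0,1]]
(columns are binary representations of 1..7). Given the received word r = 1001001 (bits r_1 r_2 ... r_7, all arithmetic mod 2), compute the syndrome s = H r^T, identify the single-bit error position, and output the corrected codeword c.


s = (0, 1, 0)^T, error position = 2, corrected codeword c = 1101001

Compute s = H r^T mod 2 one row at a time:
  s_1 = 1 + 0 + 0 + 1 = 2 ≡ 0 (mod 2).
  s_2 = 0 + 0 + 0 + 1 = 1 ≡ 1 (mod 2).
  s_3 = 1 + 0 + 0 + 1 = 2 ≡ 0 (mod 2).
s = (0, 1, 0)^T — this equals column 2 of H (binary 010), so error is at position 2.
Correct: flip bit 2 of r = 1001001 to get c = 1101001.


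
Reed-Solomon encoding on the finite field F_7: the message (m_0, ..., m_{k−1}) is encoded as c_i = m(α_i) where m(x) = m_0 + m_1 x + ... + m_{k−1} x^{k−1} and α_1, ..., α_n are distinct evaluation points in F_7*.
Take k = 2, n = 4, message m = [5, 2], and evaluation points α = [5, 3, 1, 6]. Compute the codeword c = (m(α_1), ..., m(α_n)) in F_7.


c = [1, 4, 0, 3]

Message polynomial: m(x) = 5 + 2·x (mod 7).
For each evaluation point α_i, compute m(α_i) mod 7:
  α_1 = 5: Horner steps 2 → 1, so m(5) = 1.
  α_2 = 3: Horner steps 2 → 4, so m(3) = 4.
  α_3 = 1: Horner steps 2 → 0, so m(1) = 0.
  α_4 = 6: Horner steps 2 → 3, so m(6) = 3.
Codeword c = [1, 4, 0, 3] ∈ F_7^4.


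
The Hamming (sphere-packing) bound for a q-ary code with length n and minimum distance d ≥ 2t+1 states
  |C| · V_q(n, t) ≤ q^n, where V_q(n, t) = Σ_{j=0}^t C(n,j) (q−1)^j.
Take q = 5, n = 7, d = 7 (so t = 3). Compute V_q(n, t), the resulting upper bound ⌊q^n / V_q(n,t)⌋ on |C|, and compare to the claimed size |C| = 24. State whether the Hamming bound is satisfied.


V_q(n, t) = 2605, q^n = 78125, Hamming bound = 29, |C| = 24 ≤ bound (satisfied).

Step 1: Compute V_q(n, t) = Σ_{j=0}^3 C(n, j) (q−1)^j.
  j = 0: C(7,0)·(4)^0 = 1·1 = 1.
  j = 1: C(7,1)·(4)^1 = 7·4 = 28.
  j = 2: C(7,2)·(4)^2 = 21·16 = 336.
  j = 3: C(7,3)·(4)^3 = 35·64 = 2240.
  V_q(n, t) = 1 + 28 + 336 + 2240 = 2605.
Step 2: q^n = 5^7 = 78125.
Step 3: Hamming bound ⌊q^n / V_q(n,t)⌋ = ⌊78125/2605⌋ = 29.
Step 4: Compare |C| = 24 to 29: satisfied.
The claimed |C| lies below the Hamming bound.


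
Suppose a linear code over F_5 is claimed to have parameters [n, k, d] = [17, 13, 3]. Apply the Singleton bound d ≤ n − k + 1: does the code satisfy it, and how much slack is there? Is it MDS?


Singleton RHS = n − k + 1 = 5, slack = 2, bound satisfied, not MDS.

Singleton bound: d ≤ n − k + 1.
Here n = 17, k = 13, so n − k + 1 = 5.
Given d = 3, check d ≤ 5: YES.
Slack = (n − k + 1) − d = 2.
The code is NOT MDS (slack = 2 > 0).
Description: the claimed parameters are [17, 13, 3]_5; such a code would be non-MDS.


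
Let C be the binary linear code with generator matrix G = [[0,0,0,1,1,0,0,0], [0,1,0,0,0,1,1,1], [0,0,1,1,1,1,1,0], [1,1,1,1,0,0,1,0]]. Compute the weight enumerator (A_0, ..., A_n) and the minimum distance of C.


Weight distribution: A_0 = 1, A_2 = 1, A_3 = 2, A_4 = 5, A_5 = 6, A_6 = 1. Minimum distance d = 2.

Enumerate all 2^4 = 16 messages m ∈ F_2^4.
For each, compute codeword c = mG in F_2^8, then tally its weight.
  m = 0000 → c = 00000000, weight = 0.
  m = 1000 → c = 00011000, weight = 2.
  m = 0100 → c = 01000111, weight = 4.
  m = 1100 → c = 01011111, weight = 6.
  m = 0010 → c = 00111110, weight = 5.
  m = 1010 → c = 00100110, weight = 3.
  m = 0110 → c = 01111001, weight = 5.
  m = 1110 → c = 01100001, weight = 3.
  m = 0001 → c = 11110010, weight = 5.
  m = 1001 → c = 11101010, weight = 5.
  m = 0101 → c = 10110101, weight = 5.
  m = 1101 → c = 10101101, weight = 5.
  m = 0011 → c = 11001100, weight = 4.
  m = 1011 → c = 11010100, weight = 4.
  m = 0111 → c = 10001011, weight = 4.
  m = 1111 → c = 10010011, weight = 4.
Tally weights:
  weight 0: 1 codewords.
  weight 2: 1 codewords.
  weight 3: 2 codewords.
  weight 4: 5 codewords.
  weight 5: 6 codewords.
  weight 6: 1 codewords.
Minimum distance d = smallest w > 0 with A_w > 0 = 2.
Sanity: Σ A_w = 16 = 2^4 = 16 ✓.


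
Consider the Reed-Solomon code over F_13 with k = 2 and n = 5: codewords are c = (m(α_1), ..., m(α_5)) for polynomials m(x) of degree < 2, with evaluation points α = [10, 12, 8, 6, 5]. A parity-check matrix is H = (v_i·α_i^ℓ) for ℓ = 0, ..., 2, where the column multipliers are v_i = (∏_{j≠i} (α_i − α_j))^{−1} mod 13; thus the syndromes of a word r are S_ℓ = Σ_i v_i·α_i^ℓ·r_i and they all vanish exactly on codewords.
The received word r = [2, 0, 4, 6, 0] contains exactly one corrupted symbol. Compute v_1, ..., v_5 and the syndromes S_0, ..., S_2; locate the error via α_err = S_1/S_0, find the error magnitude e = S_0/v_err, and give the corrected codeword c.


S = (6, 4, 7), error at position 5, error magnitude e = 6, c = [2, 0, 4, 6, 7].

Step 1: column multipliers v_i = (∏_{j≠i}(α_i − α_j))^{−1} mod 13.
  i = 1 (α = 10): (10−12)(10−8)(10−6)(10−5) = (−2)·2·4·5 = −80 ≡ 11, so v_1 = 11^{−1} = 6 (mod 13).
  i = 2 (α = 12): (12−10)(12−8)(12−6)(12−5) = 2·4·6·7 = 336 ≡ 11, so v_2 = 11^{−1} = 6 (mod 13).
  i = 3 (α = 8): (8−10)(8−12)(8−6)(8−5) = (−2)·(−4)·2·3 = 48 ≡ 9, so v_3 = 9^{−1} = 3 (mod 13).
  i = 4 (α = 6): (6−10)(6−12)(6−8)(6−5) = (−4)·(−6)·(−2)·1 = −48 ≡ 4, so v_4 = 4^{−1} = 10 (mod 13).
  i = 5 (α = 5): (5−10)(5−12)(5−8)(5−6) = (−5)·(−7)·(−3)·(−1) = 105 ≡ 1, so v_5 = 1^{−1} = 1 (mod 13).
  v = [6, 6, 3, 10, 1].
Step 2: syndromes of r = [2, 0, 4, 6, 0] (all sums mod 13).
  S_0 = Σ v_i r_i = 6·2 + 6·0 + 3·4 + 10·6 + 1·0 = 84 ≡ 6.
  S_1 = Σ v_i α_i r_i = 6·10·2 + 6·12·0 + 3·8·4 + 10·6·6 + 1·5·0 = 576 ≡ 4.
  α_i^2 mod 13 = [9, 1, 12, 10, 12].
  S_2 = Σ v_i α_i^2 r_i = 6·9·2 + 6·1·0 + 3·12·4 + 10·10·6 + 1·12·0 = 852 ≡ 7.
  S = (6, 4, 7) ≠ 0, so r is not a codeword (an error is present).
Step 3: locate the error. For a single error e at position i, S_ℓ = v_i·e·α_i^ℓ, so α_err = S_1/S_0.
  S_0^{−1} = 6^{−1} = 11 (mod 13), so α_err = 4·11 = 44 ≡ 5 = α_5. Error position i = 5.
  Consistency check: S_2/S_1 = 7·10 = 70 ≡ 5 = α_err ✓ (single-error assumption holds).
Step 4: error magnitude e = S_0/v_5 = S_0·∏_{j≠5}(α_5 − α_j) = 6·1 = 6 ≡ 6 (mod 13).
Step 5: correct position 5: c_5 = r_5 − e = 0 − 6 ≡ 7 (mod 13). Hence c = [2, 0, 4, 6, 7].
  Check: interpolating c through the α_i gives m(x) = 12 + 12·x (degree < 2) with m(α_i) = c_i for every i, so c is indeed a codeword.


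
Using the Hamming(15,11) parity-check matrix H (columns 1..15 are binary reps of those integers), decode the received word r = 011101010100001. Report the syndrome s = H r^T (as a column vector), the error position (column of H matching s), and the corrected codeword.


s = (1, 1, 1, 0)^T, error position = 14, corrected codeword c = 011101010100011

Compute s = H r^T mod 2 one row at a time:
  s_1 = 1 + 0 + 1 + 0 + 0 + 0 + 0 + 1 = 3 ≡ 1 (mod 2).
  s_2 = 1 + 0 + 1 + 0 + 0 + 0 + 0 + 1 = 3 ≡ 1 (mod 2).
  s_3 = 1 + 1 + 1 + 0 + 1 + 0 + 0 + 1 = 5 ≡ 1 (mod 2).
  s_4 = 0 + 1 + 0 + 0 + 0 + 0 + 0 + 1 = 2 ≡ 0 (mod 2).
s = (1, 1, 1, 0)^T — this equals column 14 of H (binary 1110), so error is at position 14.
Correct: flip bit 14 of r = 011101010100001 to get c = 011101010100011.


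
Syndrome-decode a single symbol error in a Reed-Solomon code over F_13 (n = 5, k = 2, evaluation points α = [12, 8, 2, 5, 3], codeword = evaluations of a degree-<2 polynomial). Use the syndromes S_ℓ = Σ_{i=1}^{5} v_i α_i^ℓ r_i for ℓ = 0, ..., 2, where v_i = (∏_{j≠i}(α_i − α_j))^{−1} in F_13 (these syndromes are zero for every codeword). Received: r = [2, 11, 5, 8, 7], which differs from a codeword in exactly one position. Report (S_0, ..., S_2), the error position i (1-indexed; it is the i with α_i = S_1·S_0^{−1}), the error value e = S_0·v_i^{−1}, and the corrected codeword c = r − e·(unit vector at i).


S = (1, 3, 9), error at position 5, error magnitude e = 1, c = [2, 11, 5, 8, 6].

Step 1: column multipliers v_i = (∏_{j≠i}(α_i − α_j))^{−1} mod 13.
  i = 1 (α = 12): (12−8)(12−2)(12−5)(12−3) = 4·10·7·9 = 2520 ≡ 11, so v_1 = 11^{−1} = 6 (mod 13).
  i = 2 (α = 8): (8−12)(8−2)(8−5)(8−3) = (−4)·6·3·5 = −360 ≡ 4, so v_2 = 4^{−1} = 10 (mod 13).
  i = 3 (α = 2): (2−12)(2−8)(2−5)(2−3) = (−10)·(−6)·(−3)·(−1) = 180 ≡ 11, so v_3 = 11^{−1} = 6 (mod 13).
  i = 4 (α = 5): (5−12)(5−8)(5−2)(5−3) = (−7)·(−3)·3·2 = 126 ≡ 9, so v_4 = 9^{−1} = 3 (mod 13).
  i = 5 (α = 3): (3−12)(3−8)(3−2)(3−5) = (−9)·(−5)·1·(−2) = −90 ≡ 1, so v_5 = 1^{−1} = 1 (mod 13).
  v = [6, 10, 6, 3, 1].
Step 2: syndromes of r = [2, 11, 5, 8, 7] (all sums mod 13).
  S_0 = Σ v_i r_i = 6·2 + 10·11 + 6·5 + 3·8 + 1·7 = 183 ≡ 1.
  S_1 = Σ v_i α_i r_i = 6·12·2 + 10·8·11 + 6·2·5 + 3·5·8 + 1·3·7 = 1225 ≡ 3.
  α_i^2 mod 13 = [1, 12, 4, 12, 9].
  S_2 = Σ v_i α_i^2 r_i = 6·1·2 + 10·12·11 + 6·4·5 + 3·12·8 + 1·9·7 = 1803 ≡ 9.
  S = (1, 3, 9) ≠ 0, so r is not a codeword (an error is present).
Step 3: locate the error. For a single error e at position i, S_ℓ = v_i·e·α_i^ℓ, so α_err = S_1/S_0.
  S_0^{−1} = 1^{−1} = 1 (mod 13), so α_err = 3·1 = 3 ≡ 3 = α_5. Error position i = 5.
  Consistency check: S_2/S_1 = 9·9 = 81 ≡ 3 = α_err ✓ (single-error assumption holds).
Step 4: error magnitude e = S_0/v_5 = S_0·∏_{j≠5}(α_5 − α_j) = 1·1 = 1 ≡ 1 (mod 13).
Step 5: correct position 5: c_5 = r_5 − e = 7 − 1 ≡ 6 (mod 13). Hence c = [2, 11, 5, 8, 6].
  Check: interpolating c through the α_i gives m(x) = 3 + 1·x (degree < 2) with m(α_i) = c_i for every i, so c is indeed a codeword.


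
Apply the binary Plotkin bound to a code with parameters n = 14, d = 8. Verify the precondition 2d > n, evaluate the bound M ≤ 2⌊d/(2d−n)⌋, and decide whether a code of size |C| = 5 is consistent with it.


Plotkin bound M ≤ 8; given |C| = 5 ≤ bound (satisfied).

Check applicability: 2d = 16, n = 14.
2d − n = 2 > 0, so Plotkin applies.
Compute d/(2d−n) = 8/2 ≈ 4.0000.
⌊d/(2d−n)⌋ = 4.
Plotkin bound: M ≤ 2·4 = 8.
Given |C| = 5, check: satisfied.
This |C| is below the Plotkin bound.


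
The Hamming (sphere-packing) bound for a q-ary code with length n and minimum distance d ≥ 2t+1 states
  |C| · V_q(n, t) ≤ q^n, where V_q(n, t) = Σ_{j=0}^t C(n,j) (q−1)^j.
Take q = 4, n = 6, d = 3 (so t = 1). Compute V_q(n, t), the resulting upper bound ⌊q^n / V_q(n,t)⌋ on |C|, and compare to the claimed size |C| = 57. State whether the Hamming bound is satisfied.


V_q(n, t) = 19, q^n = 4096, Hamming bound = 215, |C| = 57 ≤ bound (satisfied).

Step 1: Compute V_q(n, t) = Σ_{j=0}^1 C(n, j) (q−1)^j.
  j = 0: C(6,0)·(3)^0 = 1·1 = 1.
  j = 1: C(6,1)·(3)^1 = 6·3 = 18.
  V_q(n, t) = 1 + 18 = 19.
Step 2: q^n = 4^6 = 4096.
Step 3: Hamming bound ⌊q^n / V_q(n,t)⌋ = ⌊4096/19⌋ = 215.
Step 4: Compare |C| = 57 to 215: satisfied.
The claimed |C| lies below the Hamming bound.


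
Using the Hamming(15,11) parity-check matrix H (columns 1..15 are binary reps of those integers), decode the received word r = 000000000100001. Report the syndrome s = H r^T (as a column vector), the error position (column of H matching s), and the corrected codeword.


s = (0, 1, 0, 1)^T, error position = 5, corrected codeword c = 000010000100001

Compute s = H r^T mod 2 one row at a time:
  s_1 = 0 + 0 + 1 + 0 + 0 + 0 + 0 + 1 = 2 ≡ 0 (mod 2).
  s_2 = 0 + 0 + 0 + 0 + 0 + 0 + 0 + 1 = 1 ≡ 1 (mod 2).
  s_3 = 0 + 0 + 0 + 0 + 1 + 0 + 0 + 1 = 2 ≡ 0 (mod 2).
  s_4 = 0 + 0 + 0 + 0 + 0 + 0 + 0 + 1 = 1 ≡ 1 (mod 2).
s = (0, 1, 0, 1)^T — this equals column 5 of H (binary 0101), so error is at position 5.
Correct: flip bit 5 of r = 000000000100001 to get c = 000010000100001.


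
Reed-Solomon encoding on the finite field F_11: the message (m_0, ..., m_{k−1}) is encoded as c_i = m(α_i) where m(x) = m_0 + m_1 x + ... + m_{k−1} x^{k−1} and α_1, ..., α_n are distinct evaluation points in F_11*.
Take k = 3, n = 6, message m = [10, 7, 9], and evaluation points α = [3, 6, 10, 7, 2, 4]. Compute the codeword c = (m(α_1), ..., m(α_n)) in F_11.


c = [2, 2, 1, 5, 5, 6]

Message polynomial: m(x) = 10 + 7·x + 9·x^2 (mod 11).
For each evaluation point α_i, compute m(α_i) mod 11:
  α_1 = 3: Horner steps 9 → 1 → 2, so m(3) = 2.
  α_2 = 6: Horner steps 9 → 6 → 2, so m(6) = 2.
  α_3 = 10: Horner steps 9 → 9 → 1, so m(10) = 1.
  α_4 = 7: Horner steps 9 → 4 → 5, so m(7) = 5.
  α_5 = 2: Horner steps 9 → 3 → 5, so m(2) = 5.
  α_6 = 4: Horner steps 9 → 10 → 6, so m(4) = 6.
Codeword c = [2, 2, 1, 5, 5, 6] ∈ F_11^6.


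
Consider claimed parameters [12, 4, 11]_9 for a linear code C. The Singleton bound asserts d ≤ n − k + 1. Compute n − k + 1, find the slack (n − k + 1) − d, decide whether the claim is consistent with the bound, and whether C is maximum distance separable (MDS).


Singleton RHS = n − k + 1 = 9, slack = -2, bound violated (no such code; not MDS).

Singleton bound: d ≤ n − k + 1.
Here n = 12, k = 4, so n − k + 1 = 9.
Given d = 11, check d ≤ 9: NO.
Slack = (n − k + 1) − d = -2.
The slack is negative: d = 11 exceeds n − k + 1 = 9 by 2, so the Singleton bound is violated and no linear [12, 4, 11]_9 code can exist. In particular it is not MDS (MDS requires d = n − k + 1 exactly).
Description: the claimed parameters are [12, 4, 11]_9; such a code would be impossible (violates the Singleton bound).


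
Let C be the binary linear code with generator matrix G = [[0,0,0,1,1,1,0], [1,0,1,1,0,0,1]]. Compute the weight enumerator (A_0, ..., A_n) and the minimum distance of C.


Weight distribution: A_0 = 1, A_3 = 1, A_4 = 1, A_5 = 1. Minimum distance d = 3.

Enumerate all 2^2 = 4 messages m ∈ F_2^2.
For each, compute codeword c = mG in F_2^7, then tally its weight.
  m = 00 → c = 0000000, weight = 0.
  m = 10 → c = 0001110, weight = 3.
  m = 01 → c = 1011001, weight = 4.
  m = 11 → c = 1010111, weight = 5.
Tally weights:
  weight 0: 1 codewords.
  weight 3: 1 codewords.
  weight 4: 1 codewords.
  weight 5: 1 codewords.
Minimum distance d = smallest w > 0 with A_w > 0 = 3.
Sanity: Σ A_w = 4 = 2^2 = 4 ✓.


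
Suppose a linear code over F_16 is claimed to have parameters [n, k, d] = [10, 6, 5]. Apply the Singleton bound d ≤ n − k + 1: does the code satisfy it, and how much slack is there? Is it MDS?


Singleton RHS = n − k + 1 = 5, slack = 0, bound satisfied, MDS.

Singleton bound: d ≤ n − k + 1.
Here n = 10, k = 6, so n − k + 1 = 5.
Given d = 5, check d ≤ 5: YES.
Slack = (n − k + 1) − d = 0.
The code is MDS (slack = 0).
Description: the claimed parameters are [10, 6, 5]_16; such a code would be MDS (meets Singleton bound).


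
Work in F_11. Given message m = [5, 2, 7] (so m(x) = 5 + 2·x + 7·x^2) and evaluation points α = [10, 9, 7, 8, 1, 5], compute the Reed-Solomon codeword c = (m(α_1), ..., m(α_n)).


c = [10, 7, 10, 7, 3, 3]

Message polynomial: m(x) = 5 + 2·x + 7·x^2 (mod 11).
For each evaluation point α_i, compute m(α_i) mod 11:
  α_1 = 10: Horner steps 7 → 6 → 10, so m(10) = 10.
  α_2 = 9: Horner steps 7 → 10 → 7, so m(9) = 7.
  α_3 = 7: Horner steps 7 → 7 → 10, so m(7) = 10.
  α_4 = 8: Horner steps 7 → 3 → 7, so m(8) = 7.
  α_5 = 1: Horner steps 7 → 9 → 3, so m(1) = 3.
  α_6 = 5: Horner steps 7 → 4 → 3, so m(5) = 3.
Codeword c = [10, 7, 10, 7, 3, 3] ∈ F_11^6.


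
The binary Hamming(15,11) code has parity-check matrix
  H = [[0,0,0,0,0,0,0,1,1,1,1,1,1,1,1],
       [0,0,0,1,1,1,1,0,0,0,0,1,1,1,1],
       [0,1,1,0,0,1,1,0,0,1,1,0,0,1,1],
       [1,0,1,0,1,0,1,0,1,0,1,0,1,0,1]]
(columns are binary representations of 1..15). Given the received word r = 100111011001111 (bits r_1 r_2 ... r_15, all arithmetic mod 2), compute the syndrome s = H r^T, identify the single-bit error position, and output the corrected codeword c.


s = (0, 1, 1, 1)^T, error position = 7, corrected codeword c = 100111111001111

Compute s = H r^T mod 2 one row at a time:
  s_1 = 1 + 1 + 0 + 0 + 1 + 1 + 1 + 1 = 6 ≡ 0 (mod 2).
  s_2 = 1 + 1 + 1 + 0 + 1 + 1 + 1 + 1 = 7 ≡ 1 (mod 2).
  s_3 = 0 + 0 + 1 + 0 + 0 + 0 + 1 + 1 = 3 ≡ 1 (mod 2).
  s_4 = 1 + 0 + 1 + 0 + 1 + 0 + 1 + 1 = 5 ≡ 1 (mod 2).
s = (0, 1, 1, 1)^T — this equals column 7 of H (binary 0111), so error is at position 7.
Correct: flip bit 7 of r = 100111011001111 to get c = 100111111001111.


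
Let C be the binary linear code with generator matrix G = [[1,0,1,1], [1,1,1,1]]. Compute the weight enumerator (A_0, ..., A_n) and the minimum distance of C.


Weight distribution: A_0 = 1, A_1 = 1, A_3 = 1, A_4 = 1. Minimum distance d = 1.

Enumerate all 2^2 = 4 messages m ∈ F_2^2.
For each, compute codeword c = mG in F_2^4, then tally its weight.
  m = 00 → c = 0000, weight = 0.
  m = 10 → c = 1011, weight = 3.
  m = 01 → c = 1111, weight = 4.
  m = 11 → c = 0100, weight = 1.
Tally weights:
  weight 0: 1 codewords.
  weight 1: 1 codewords.
  weight 3: 1 codewords.
  weight 4: 1 codewords.
Minimum distance d = smallest w > 0 with A_w > 0 = 1.
Sanity: Σ A_w = 4 = 2^2 = 4 ✓.


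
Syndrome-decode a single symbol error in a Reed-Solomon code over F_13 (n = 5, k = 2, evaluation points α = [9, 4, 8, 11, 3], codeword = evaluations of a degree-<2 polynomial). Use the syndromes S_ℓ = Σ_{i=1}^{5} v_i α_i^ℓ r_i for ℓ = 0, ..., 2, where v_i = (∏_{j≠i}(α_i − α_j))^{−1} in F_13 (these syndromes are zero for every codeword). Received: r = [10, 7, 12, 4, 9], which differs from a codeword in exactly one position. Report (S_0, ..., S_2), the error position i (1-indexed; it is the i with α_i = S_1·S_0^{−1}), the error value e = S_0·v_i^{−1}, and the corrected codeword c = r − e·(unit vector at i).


S = (1, 11, 4), error at position 4, error magnitude e = 11, c = [10, 7, 12, 6, 9].

Step 1: column multipliers v_i = (∏_{j≠i}(α_i − α_j))^{−1} mod 13.
  i = 1 (α = 9): (9−4)(9−8)(9−11)(9−3) = 5·1·(−2)·6 = −60 ≡ 5, so v_1 = 5^{−1} = 8 (mod 13).
  i = 2 (α = 4): (4−9)(4−8)(4−11)(4−3) = (−5)·(−4)·(−7)·1 = −140 ≡ 3, so v_2 = 3^{−1} = 9 (mod 13).
  i = 3 (α = 8): (8−9)(8−4)(8−11)(8−3) = (−1)·4·(−3)·5 = 60 ≡ 8, so v_3 = 8^{−1} = 5 (mod 13).
  i = 4 (α = 11): (11−9)(11−4)(11−8)(11−3) = 2·7·3·8 = 336 ≡ 11, so v_4 = 11^{−1} = 6 (mod 13).
  i = 5 (α = 3): (3−9)(3−4)(3−8)(3−11) = (−6)·(−1)·(−5)·(−8) = 240 ≡ 6, so v_5 = 6^{−1} = 11 (mod 13).
  v = [8, 9, 5, 6, 11].
Step 2: syndromes of r = [10, 7, 12, 4, 9] (all sums mod 13).
  S_0 = Σ v_i r_i = 8·10 + 9·7 + 5·12 + 6·4 + 11·9 = 326 ≡ 1.
  S_1 = Σ v_i α_i r_i = 8·9·10 + 9·4·7 + 5·8·12 + 6·11·4 + 11·3·9 = 2013 ≡ 11.
  α_i^2 mod 13 = [3, 3, 12, 4, 9].
  S_2 = Σ v_i α_i^2 r_i = 8·3·10 + 9·3·7 + 5·12·12 + 6·4·4 + 11·9·9 = 2136 ≡ 4.
  S = (1, 11, 4) ≠ 0, so r is not a codeword (an error is present).
Step 3: locate the error. For a single error e at position i, S_ℓ = v_i·e·α_i^ℓ, so α_err = S_1/S_0.
  S_0^{−1} = 1^{−1} = 1 (mod 13), so α_err = 11·1 = 11 ≡ 11 = α_4. Error position i = 4.
  Consistency check: S_2/S_1 = 4·6 = 24 ≡ 11 = α_err ✓ (single-error assumption holds).
Step 4: error magnitude e = S_0/v_4 = S_0·∏_{j≠4}(α_4 − α_j) = 1·11 = 11 ≡ 11 (mod 13).
Step 5: correct position 4: c_4 = r_4 − e = 4 − 11 ≡ 6 (mod 13). Hence c = [10, 7, 12, 6, 9].
  Check: interpolating c through the α_i gives m(x) = 2 + 11·x (degree < 2) with m(α_i) = c_i for every i, so c is indeed a codeword.


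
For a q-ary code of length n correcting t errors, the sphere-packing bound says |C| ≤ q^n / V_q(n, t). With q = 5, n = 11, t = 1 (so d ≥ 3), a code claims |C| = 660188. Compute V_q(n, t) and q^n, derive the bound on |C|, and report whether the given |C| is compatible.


V_q(n, t) = 45, q^n = 48828125, Hamming bound = 1085069, |C| = 660188 ≤ bound (satisfied).

Step 1: Compute V_q(n, t) = Σ_{j=0}^1 C(n, j) (q−1)^j.
  j = 0: C(11,0)·(4)^0 = 1·1 = 1.
  j = 1: C(11,1)·(4)^1 = 11·4 = 44.
  V_q(n, t) = 1 + 44 = 45.
Step 2: q^n = 5^11 = 48828125.
Step 3: Hamming bound ⌊q^n / V_q(n,t)⌋ = ⌊48828125/45⌋ = 1085069.
Step 4: Compare |C| = 660188 to 1085069: satisfied.
The claimed |C| lies below the Hamming bound.


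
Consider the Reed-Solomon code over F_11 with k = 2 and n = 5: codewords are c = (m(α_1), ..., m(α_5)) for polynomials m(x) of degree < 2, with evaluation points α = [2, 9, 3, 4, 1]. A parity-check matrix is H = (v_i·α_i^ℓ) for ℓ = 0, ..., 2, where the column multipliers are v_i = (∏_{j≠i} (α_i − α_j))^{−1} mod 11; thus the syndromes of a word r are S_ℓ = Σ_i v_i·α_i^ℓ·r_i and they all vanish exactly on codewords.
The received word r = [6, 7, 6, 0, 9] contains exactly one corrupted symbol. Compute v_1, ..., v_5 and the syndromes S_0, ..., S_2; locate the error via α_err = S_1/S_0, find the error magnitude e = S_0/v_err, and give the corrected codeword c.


S = (3, 9, 5), error at position 3, error magnitude e = 3, c = [6, 7, 3, 0, 9].

Step 1: column multipliers v_i = (∏_{j≠i}(α_i − α_j))^{−1} mod 11.
  i = 1 (α = 2): (2−9)(2−3)(2−4)(2−1) = (−7)·(−1)·(−2)·1 = −14 ≡ 8, so v_1 = 8^{−1} = 7 (mod 11).
  i = 2 (α = 9): (9−2)(9−3)(9−4)(9−1) = 7·6·5·8 = 1680 ≡ 8, so v_2 = 8^{−1} = 7 (mod 11).
  i = 3 (α = 3): (3−2)(3−9)(3−4)(3−1) = 1·(−6)·(−1)·2 = 12 ≡ 1, so v_3 = 1^{−1} = 1 (mod 11).
  i = 4 (α = 4): (4−2)(4−9)(4−3)(4−1) = 2·(−5)·1·3 = −30 ≡ 3, so v_4 = 3^{−1} = 4 (mod 11).
  i = 5 (α = 1): (1−2)(1−9)(1−3)(1−4) = (−1)·(−8)·(−2)·(−3) = 48 ≡ 4, so v_5 = 4^{−1} = 3 (mod 11).
  v = [7, 7, 1, 4, 3].
Step 2: syndromes of r = [6, 7, 6, 0, 9] (all sums mod 11).
  S_0 = Σ v_i r_i = 7·6 + 7·7 + 1·6 + 4·0 + 3·9 = 124 ≡ 3.
  S_1 = Σ v_i α_i r_i = 7·2·6 + 7·9·7 + 1·3·6 + 4·4·0 + 3·1·9 = 570 ≡ 9.
  α_i^2 mod 11 = [4, 4, 9, 5, 1].
  S_2 = Σ v_i α_i^2 r_i = 7·4·6 + 7·4·7 + 1·9·6 + 4·5·0 + 3·1·9 = 445 ≡ 5.
  S = (3, 9, 5) ≠ 0, so r is not a codeword (an error is present).
Step 3: locate the error. For a single error e at position i, S_ℓ = v_i·e·α_i^ℓ, so α_err = S_1/S_0.
  S_0^{−1} = 3^{−1} = 4 (mod 11), so α_err = 9·4 = 36 ≡ 3 = α_3. Error position i = 3.
  Consistency check: S_2/S_1 = 5·5 = 25 ≡ 3 = α_err ✓ (single-error assumption holds).
Step 4: error magnitude e = S_0/v_3 = S_0·∏_{j≠3}(α_3 − α_j) = 3·1 = 3 ≡ 3 (mod 11).
Step 5: correct position 3: c_3 = r_3 − e = 6 − 3 ≡ 3 (mod 11). Hence c = [6, 7, 3, 0, 9].
  Check: interpolating c through the α_i gives m(x) = 1 + 8·x (degree < 2) with m(α_i) = c_i for every i, so c is indeed a codeword.


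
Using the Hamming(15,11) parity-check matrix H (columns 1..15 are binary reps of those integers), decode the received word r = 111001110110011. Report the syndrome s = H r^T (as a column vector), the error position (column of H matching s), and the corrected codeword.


s = (1, 0, 0, 1)^T, error position = 9, corrected codeword c = 111001111110011

Compute s = H r^T mod 2 one row at a time:
  s_1 = 1 + 0 + 1 + 1 + 0 + 0 + 1 + 1 = 5 ≡ 1 (mod 2).
  s_2 = 0 + 0 + 1 + 1 + 0 + 0 + 1 + 1 = 4 ≡ 0 (mod 2).
  s_3 = 1 + 1 + 1 + 1 + 1 + 1 + 1 + 1 = 8 ≡ 0 (mod 2).
  s_4 = 1 + 1 + 0 + 1 + 0 + 1 + 0 + 1 = 5 ≡ 1 (mod 2).
s = (1, 0, 0, 1)^T — this equals column 9 of H (binary 1001), so error is at position 9.
Correct: flip bit 9 of r = 111001110110011 to get c = 111001111110011.


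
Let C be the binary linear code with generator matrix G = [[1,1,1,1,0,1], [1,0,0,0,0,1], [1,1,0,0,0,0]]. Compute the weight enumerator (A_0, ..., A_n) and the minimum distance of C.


Weight distribution: A_0 = 1, A_2 = 3, A_3 = 3, A_5 = 1. Minimum distance d = 2.

Enumerate all 2^3 = 8 messages m ∈ F_2^3.
For each, compute codeword c = mG in F_2^6, then tally its weight.
  m = 000 → c = 000000, weight = 0.
  m = 100 → c = 111101, weight = 5.
  m = 010 → c = 100001, weight = 2.
  m = 110 → c = 011100, weight = 3.
  m = 001 → c = 110000, weight = 2.
  m = 101 → c = 001101, weight = 3.
  m = 011 → c = 010001, weight = 2.
  m = 111 → c = 101100, weight = 3.
Tally weights:
  weight 0: 1 codewords.
  weight 2: 3 codewords.
  weight 3: 3 codewords.
  weight 5: 1 codewords.
Minimum distance d = smallest w > 0 with A_w > 0 = 2.
Sanity: Σ A_w = 8 = 2^3 = 8 ✓.


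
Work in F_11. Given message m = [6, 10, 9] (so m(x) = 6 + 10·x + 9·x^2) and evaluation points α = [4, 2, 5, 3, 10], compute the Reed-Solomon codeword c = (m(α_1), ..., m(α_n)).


c = [3, 7, 6, 7, 5]

Message polynomial: m(x) = 6 + 10·x + 9·x^2 (mod 11).
For each evaluation point α_i, compute m(α_i) mod 11:
  α_1 = 4: Horner steps 9 → 2 → 3, so m(4) = 3.
  α_2 = 2: Horner steps 9 → 6 → 7, so m(2) = 7.
  α_3 = 5: Horner steps 9 → 0 → 6, so m(5) = 6.
  α_4 = 3: Horner steps 9 → 4 → 7, so m(3) = 7.
  α_5 = 10: Horner steps 9 → 1 → 5, so m(10) = 5.
Codeword c = [3, 7, 6, 7, 5] ∈ F_11^5.


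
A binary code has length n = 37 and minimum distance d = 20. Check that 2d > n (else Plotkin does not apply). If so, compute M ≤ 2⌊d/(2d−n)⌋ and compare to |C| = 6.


Plotkin bound M ≤ 12; given |C| = 6 ≤ bound (satisfied).

Check applicability: 2d = 40, n = 37.
2d − n = 3 > 0, so Plotkin applies.
Compute d/(2d−n) = 20/3 ≈ 6.6667.
⌊d/(2d−n)⌋ = 6.
Plotkin bound: M ≤ 2·6 = 12.
Given |C| = 6, check: satisfied.
This |C| is below the Plotkin bound.


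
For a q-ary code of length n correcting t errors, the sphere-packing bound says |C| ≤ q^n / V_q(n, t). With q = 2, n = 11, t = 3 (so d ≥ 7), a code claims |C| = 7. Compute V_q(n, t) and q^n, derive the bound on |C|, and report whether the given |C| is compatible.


V_q(n, t) = 232, q^n = 2048, Hamming bound = 8, |C| = 7 ≤ bound (satisfied).

Step 1: Compute V_q(n, t) = Σ_{j=0}^3 C(n, j) (q−1)^j.
  j = 0: C(11,0)·(1)^0 = 1·1 = 1.
  j = 1: C(11,1)·(1)^1 = 11·1 = 11.
  j = 2: C(11,2)·(1)^2 = 55·1 = 55.
  j = 3: C(11,3)·(1)^3 = 165·1 = 165.
  V_q(n, t) = 1 + 11 + 55 + 165 = 232.
Step 2: q^n = 2^11 = 2048.
Step 3: Hamming bound ⌊q^n / V_q(n,t)⌋ = ⌊2048/232⌋ = 8.
Step 4: Compare |C| = 7 to 8: satisfied.
The claimed |C| lies below the Hamming bound.


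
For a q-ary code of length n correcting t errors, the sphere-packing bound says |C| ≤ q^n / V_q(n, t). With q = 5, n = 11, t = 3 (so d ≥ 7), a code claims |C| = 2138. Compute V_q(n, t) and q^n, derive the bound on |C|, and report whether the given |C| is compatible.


V_q(n, t) = 11485, q^n = 48828125, Hamming bound = 4251, |C| = 2138 ≤ bound (satisfied).

Step 1: Compute V_q(n, t) = Σ_{j=0}^3 C(n, j) (q−1)^j.
  j = 0: C(11,0)·(4)^0 = 1·1 = 1.
  j = 1: C(11,1)·(4)^1 = 11·4 = 44.
  j = 2: C(11,2)·(4)^2 = 55·16 = 880.
  j = 3: C(11,3)·(4)^3 = 165·64 = 10560.
  V_q(n, t) = 1 + 44 + 880 + 10560 = 11485.
Step 2: q^n = 5^11 = 48828125.
Step 3: Hamming bound ⌊q^n / V_q(n,t)⌋ = ⌊48828125/11485⌋ = 4251.
Step 4: Compare |C| = 2138 to 4251: satisfied.
The claimed |C| lies below the Hamming bound.


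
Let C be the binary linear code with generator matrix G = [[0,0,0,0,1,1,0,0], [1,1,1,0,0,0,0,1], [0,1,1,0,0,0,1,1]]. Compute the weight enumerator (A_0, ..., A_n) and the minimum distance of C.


Weight distribution: A_0 = 1, A_2 = 2, A_4 = 3, A_6 = 2. Minimum distance d = 2.

Enumerate all 2^3 = 8 messages m ∈ F_2^3.
For each, compute codeword c = mG in F_2^8, then tally its weight.
  m = 000 → c = 00000000, weight = 0.
  m = 100 → c = 00001100, weight = 2.
  m = 010 → c = 11100001, weight = 4.
  m = 110 → c = 11101101, weight = 6.
  m = 001 → c = 01100011, weight = 4.
  m = 101 → c = 01101111, weight = 6.
  m = 011 → c = 10000010, weight = 2.
  m = 111 → c = 10001110, weight = 4.
Tally weights:
  weight 0: 1 codewords.
  weight 2: 2 codewords.
  weight 4: 3 codewords.
  weight 6: 2 codewords.
Minimum distance d = smallest w > 0 with A_w > 0 = 2.
Sanity: Σ A_w = 8 = 2^3 = 8 ✓.


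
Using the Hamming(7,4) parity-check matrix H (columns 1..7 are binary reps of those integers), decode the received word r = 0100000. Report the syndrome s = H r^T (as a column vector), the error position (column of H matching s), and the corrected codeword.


s = (0, 1, 0)^T, error position = 2, corrected codeword c = 0000000

Compute s = H r^T mod 2 one row at a time:
  s_1 = 0 + 0 + 0 + 0 = 0 ≡ 0 (mod 2).
  s_2 = 1 + 0 + 0 + 0 = 1 ≡ 1 (mod 2).
  s_3 = 0 + 0 + 0 + 0 = 0 ≡ 0 (mod 2).
s = (0, 1, 0)^T — this equals column 2 of H (binary 010), so error is at position 2.
Correct: flip bit 2 of r = 0100000 to get c = 0000000.
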